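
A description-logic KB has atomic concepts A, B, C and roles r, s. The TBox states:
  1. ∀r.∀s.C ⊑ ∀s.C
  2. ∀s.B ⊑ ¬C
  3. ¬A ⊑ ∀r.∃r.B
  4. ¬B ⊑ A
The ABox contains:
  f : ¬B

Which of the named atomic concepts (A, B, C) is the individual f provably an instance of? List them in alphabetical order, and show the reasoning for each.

{A}

1. f : A?  L(f) = {¬B} ∪ {¬A}
   clash {A, ¬A} at f — f ∈ A
2. f : B?  L(f) = {¬B} ∪ {¬B}
   apply at f: ¬B⊑A
   open: L(f) ⊇ {A, ¬B, ∃r.∃s.¬C, ∃s.¬B} (+ ∃-successors) — f ∉ B possible
3. f : C?  L(f) = {¬B} ∪ {¬C}
   apply at f: ¬B⊑A
   open: L(f) ⊇ {A, ¬B, ¬C, ∃r.∃s.¬C} (+ ∃-successors) — f ∉ C possible
4. Entailed for f: {A}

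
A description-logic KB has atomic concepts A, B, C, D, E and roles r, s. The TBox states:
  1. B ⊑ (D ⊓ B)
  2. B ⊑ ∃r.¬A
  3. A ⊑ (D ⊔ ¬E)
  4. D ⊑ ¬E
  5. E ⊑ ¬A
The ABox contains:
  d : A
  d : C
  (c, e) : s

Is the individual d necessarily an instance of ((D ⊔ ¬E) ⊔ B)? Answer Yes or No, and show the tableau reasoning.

1. d : ((D ⊔ ¬E) ⊔ B)?  L(d) = {A, C} ∪ {((¬D ⊓ E) ⊓ ¬B)}
   clash {A, ¬A} at d — d ∈ ((D ⊔ ¬E) ⊔ B)
2. Hence d : ((D ⊔ ¬E) ⊔ B): entailed.

Yes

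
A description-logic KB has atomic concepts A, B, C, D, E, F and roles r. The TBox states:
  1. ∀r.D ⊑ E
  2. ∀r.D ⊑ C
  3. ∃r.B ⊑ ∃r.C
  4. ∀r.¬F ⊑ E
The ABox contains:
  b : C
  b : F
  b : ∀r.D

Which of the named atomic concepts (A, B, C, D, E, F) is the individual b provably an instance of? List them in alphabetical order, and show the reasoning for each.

{C, E, F}

1. b : A?  L(b) = {C, F, ∀r.D} ∪ {¬A}
   apply at b: ∀r.D⊑E
   open: L(b) ⊇ {C, E, F, ¬A, ∀r.D, …} (+ ∃-successors) — b ∉ A possible
2. b : B?  L(b) = {C, F, ∀r.D} ∪ {¬B}
   apply at b: ∀r.D⊑E
   open: L(b) ⊇ {C, E, F, ¬B, ∀r.D, …} (+ ∃-successors) — b ∉ B possible
3. b : C?  L(b) = {C, F, ∀r.D} ∪ {¬C}
   clash {C, ¬C} at b — b ∈ C
4. b : D?  L(b) = {C, F, ∀r.D} ∪ {¬D}
   apply at b: ∀r.D⊑E
   open: L(b) ⊇ {C, E, F, ¬D, ∀r.D, …} (+ ∃-successors) — b ∉ D possible
5. b : E?  L(b) = {C, F, ∀r.D} ∪ {¬E}
   clash {E, ¬E} at b — b ∈ E
6. b : F?  L(b) = {C, F, ∀r.D} ∪ {¬F}
   clash {F, ¬F} at b — b ∈ F
7. Entailed for b: {C, E, F}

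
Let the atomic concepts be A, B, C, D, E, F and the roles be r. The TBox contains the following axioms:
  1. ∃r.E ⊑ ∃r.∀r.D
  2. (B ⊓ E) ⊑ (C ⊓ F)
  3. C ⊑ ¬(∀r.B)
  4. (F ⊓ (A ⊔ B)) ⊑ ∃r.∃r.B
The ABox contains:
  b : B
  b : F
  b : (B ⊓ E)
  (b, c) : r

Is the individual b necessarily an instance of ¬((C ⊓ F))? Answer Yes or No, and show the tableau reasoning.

1. b : ¬((C ⊓ F))?  L(b) = {B, F, (B ⊓ E)} ∪ {(C ⊓ F)}
   apply at b: C⊑¬(∀r.B)
   open: L(b) ⊇ {B, C, E, F, ∀r.¬E, …} (+ ∃-successors) — b ∉ ¬((C ⊓ F)) possible
2. Hence b : ¬((C ⊓ F)): not entailed.

No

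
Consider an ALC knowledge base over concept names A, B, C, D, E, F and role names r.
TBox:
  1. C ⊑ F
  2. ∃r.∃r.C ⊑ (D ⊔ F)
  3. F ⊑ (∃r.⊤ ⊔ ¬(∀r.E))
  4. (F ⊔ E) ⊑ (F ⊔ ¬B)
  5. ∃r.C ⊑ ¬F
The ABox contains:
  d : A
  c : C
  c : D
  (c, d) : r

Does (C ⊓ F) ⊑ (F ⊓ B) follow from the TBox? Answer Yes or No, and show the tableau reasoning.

No

1. (C ⊓ F) ⊑ (F ⊓ B)  ⇔  ((C ⊓ F) ⊓ (¬F ⊔ ¬B)) unsat w.r.t. T
   apply at x₀: F⊑(∃r.⊤ ⊔ ¬(∀r.E))
   open: L(x₀) ⊇ {C, F, ¬B, ∀r.¬C, ∀r.∀r.¬C, …} (+ ∃-successors)
2. Hence (C ⊓ F) ⊑ (F ⊓ B): not entailed.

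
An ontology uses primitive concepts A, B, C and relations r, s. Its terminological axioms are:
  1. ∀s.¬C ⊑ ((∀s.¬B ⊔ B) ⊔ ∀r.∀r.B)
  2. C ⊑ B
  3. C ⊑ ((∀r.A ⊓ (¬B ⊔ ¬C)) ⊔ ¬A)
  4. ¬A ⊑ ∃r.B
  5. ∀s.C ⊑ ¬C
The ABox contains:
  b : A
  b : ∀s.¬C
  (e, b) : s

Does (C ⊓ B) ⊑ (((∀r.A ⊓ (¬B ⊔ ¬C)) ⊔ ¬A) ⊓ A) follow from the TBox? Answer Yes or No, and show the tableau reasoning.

1. (C ⊓ B) ⊑ (((∀r.A ⊓ (¬B ⊔ ¬C)) ⊔ ¬A) ⊓ A)  ⇔  ((C ⊓ B) ⊓ (((∃r.¬A ⊔ (B ⊓ C)) ⊓ A) ⊔ ¬A)) unsat w.r.t. T
   apply at x₀: C⊑((∀r.A ⊓ (¬B ⊔ ¬C)) ⊔ ¬A)
   open: L(x₀) ⊇ {B, C, ¬A, ∃r.B, ∃s.C, …} (+ ∃-successors)
2. Hence (C ⊓ B) ⊑ (((∀r.A ⊓ (¬B ⊔ ¬C)) ⊔ ¬A) ⊓ A): not entailed.

No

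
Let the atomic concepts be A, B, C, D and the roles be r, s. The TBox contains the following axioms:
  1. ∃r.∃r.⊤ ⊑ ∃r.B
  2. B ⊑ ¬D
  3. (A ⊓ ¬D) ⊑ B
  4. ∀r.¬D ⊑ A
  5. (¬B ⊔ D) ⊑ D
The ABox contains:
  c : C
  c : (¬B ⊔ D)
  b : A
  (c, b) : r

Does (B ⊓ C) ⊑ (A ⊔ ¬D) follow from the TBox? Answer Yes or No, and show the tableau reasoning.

Yes

1. (B ⊓ C) ⊑ (A ⊔ ¬D)  ⇔  ((B ⊓ C) ⊓ (¬A ⊓ D)) unsat w.r.t. T
   all branches close; clash {D, ¬D} at x₀
2. Hence (B ⊓ C) ⊑ (A ⊔ ¬D): entailed.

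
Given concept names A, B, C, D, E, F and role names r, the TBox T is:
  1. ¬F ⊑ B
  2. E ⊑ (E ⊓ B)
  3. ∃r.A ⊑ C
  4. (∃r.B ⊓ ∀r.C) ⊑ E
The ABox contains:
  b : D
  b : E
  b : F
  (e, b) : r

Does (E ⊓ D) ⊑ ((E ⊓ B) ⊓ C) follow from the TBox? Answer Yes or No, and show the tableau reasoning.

No

1. (E ⊓ D) ⊑ ((E ⊓ B) ⊓ C)  ⇔  ((E ⊓ D) ⊓ ((¬E ⊔ ¬B) ⊔ ¬C)) unsat w.r.t. T
   apply at x₀: E⊑(E ⊓ B)
   open: L(x₀) ⊇ {B, D, E, F, ¬C, …}
2. Hence (E ⊓ D) ⊑ ((E ⊓ B) ⊓ C): not entailed.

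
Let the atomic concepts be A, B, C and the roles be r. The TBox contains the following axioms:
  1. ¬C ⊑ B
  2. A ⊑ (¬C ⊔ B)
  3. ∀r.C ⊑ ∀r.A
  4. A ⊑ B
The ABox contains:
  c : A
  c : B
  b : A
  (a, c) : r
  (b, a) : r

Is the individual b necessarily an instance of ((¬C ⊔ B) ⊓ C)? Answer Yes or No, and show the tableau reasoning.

1. b : ((¬C ⊔ B) ⊓ C)?  L(b) = {A} ∪ {((C ⊓ ¬B) ⊔ ¬C)}
   apply at b: A⊑(¬C ⊔ B); A⊑B
   open: L(b) ⊇ {A, B, ¬C, ∃r.¬C} (+ ∃-successors) — b ∉ ((¬C ⊔ B) ⊓ C) possible
2. Hence b : ((¬C ⊔ B) ⊓ C): not entailed.

No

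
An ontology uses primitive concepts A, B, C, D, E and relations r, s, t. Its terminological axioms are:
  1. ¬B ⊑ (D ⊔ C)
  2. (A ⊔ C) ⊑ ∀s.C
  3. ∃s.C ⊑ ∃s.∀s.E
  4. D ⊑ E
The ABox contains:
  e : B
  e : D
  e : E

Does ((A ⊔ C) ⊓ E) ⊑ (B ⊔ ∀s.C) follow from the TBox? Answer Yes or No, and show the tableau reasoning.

Yes

1. ((A ⊔ C) ⊓ E) ⊑ (B ⊔ ∀s.C)  ⇔  (((A ⊔ C) ⊓ E) ⊓ (¬B ⊓ ∃s.¬C)) unsat w.r.t. T
   all branches close; clash {C, ¬C} at an ∃-successor
2. Hence ((A ⊔ C) ⊓ E) ⊑ (B ⊔ ∀s.C): entailed.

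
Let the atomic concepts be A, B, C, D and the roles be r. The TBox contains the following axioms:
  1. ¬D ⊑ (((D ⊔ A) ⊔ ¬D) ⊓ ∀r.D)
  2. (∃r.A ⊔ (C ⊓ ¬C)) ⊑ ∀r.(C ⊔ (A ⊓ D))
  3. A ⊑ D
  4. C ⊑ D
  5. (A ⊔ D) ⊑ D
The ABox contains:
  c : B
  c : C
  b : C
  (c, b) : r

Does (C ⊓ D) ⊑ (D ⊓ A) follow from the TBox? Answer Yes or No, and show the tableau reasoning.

No

1. (C ⊓ D) ⊑ (D ⊓ A)  ⇔  ((C ⊓ D) ⊓ (¬D ⊔ ¬A)) unsat w.r.t. T
   open: L(x₀) ⊇ {C, D, ¬A, ∀r.¬A}
2. Hence (C ⊓ D) ⊑ (D ⊓ A): not entailed.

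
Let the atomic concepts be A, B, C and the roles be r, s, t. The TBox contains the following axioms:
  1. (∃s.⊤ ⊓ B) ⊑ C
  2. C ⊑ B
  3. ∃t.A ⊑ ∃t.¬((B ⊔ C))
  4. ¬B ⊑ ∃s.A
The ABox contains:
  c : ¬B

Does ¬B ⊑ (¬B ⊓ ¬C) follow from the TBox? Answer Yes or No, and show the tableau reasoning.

1. ¬B ⊑ (¬B ⊓ ¬C)  ⇔  (¬B ⊓ (B ⊔ C)) unsat w.r.t. T
   all branches close; clash {B, ¬B} at x₀
2. Hence ¬B ⊑ (¬B ⊓ ¬C): entailed.

Yes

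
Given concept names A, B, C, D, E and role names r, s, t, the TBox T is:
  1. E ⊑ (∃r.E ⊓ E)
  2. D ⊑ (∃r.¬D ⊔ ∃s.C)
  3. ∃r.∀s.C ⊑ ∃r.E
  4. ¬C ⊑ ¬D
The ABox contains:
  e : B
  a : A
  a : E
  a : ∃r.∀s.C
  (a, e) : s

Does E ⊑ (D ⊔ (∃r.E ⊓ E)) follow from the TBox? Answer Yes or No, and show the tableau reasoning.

Yes

1. E ⊑ (D ⊔ (∃r.E ⊓ E))  ⇔  (E ⊓ (¬D ⊓ (∀r.¬E ⊔ ¬E))) unsat w.r.t. T
   all branches close; clash {E, ¬E} at x₀
2. Hence E ⊑ (D ⊔ (∃r.E ⊓ E)): entailed.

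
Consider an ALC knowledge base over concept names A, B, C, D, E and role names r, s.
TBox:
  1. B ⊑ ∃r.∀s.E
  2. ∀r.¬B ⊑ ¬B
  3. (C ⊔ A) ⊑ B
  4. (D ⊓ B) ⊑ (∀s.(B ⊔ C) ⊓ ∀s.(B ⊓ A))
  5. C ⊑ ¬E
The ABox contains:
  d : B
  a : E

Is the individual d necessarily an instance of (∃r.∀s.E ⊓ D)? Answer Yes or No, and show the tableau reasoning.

1. d : (∃r.∀s.E ⊓ D)?  L(d) = {B} ∪ {(∀r.∃s.¬E ⊔ ¬D)}
   apply at d: B⊑∃r.∀s.E
   open: L(d) ⊇ {B, ¬C, ¬D, ∃r.B, ∃r.∀s.E} (+ ∃-successors) — d ∉ (∃r.∀s.E ⊓ D) possible
2. Hence d : (∃r.∀s.E ⊓ D): not entailed.

No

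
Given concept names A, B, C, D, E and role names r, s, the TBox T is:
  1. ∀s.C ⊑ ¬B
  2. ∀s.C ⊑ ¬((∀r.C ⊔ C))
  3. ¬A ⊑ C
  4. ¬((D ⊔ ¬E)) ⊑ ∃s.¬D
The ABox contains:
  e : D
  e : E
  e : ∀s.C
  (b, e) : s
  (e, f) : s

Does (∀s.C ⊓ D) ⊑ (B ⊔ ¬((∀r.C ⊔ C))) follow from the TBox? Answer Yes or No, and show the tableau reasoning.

1. (∀s.C ⊓ D) ⊑ (B ⊔ ¬((∀r.C ⊔ C)))  ⇔  ((∀s.C ⊓ D) ⊓ (¬B ⊓ (∀r.C ⊔ C))) unsat w.r.t. T
   all branches close; clash {C, ¬C} at x₀
2. Hence (∀s.C ⊓ D) ⊑ (B ⊔ ¬((∀r.C ⊔ C))): entailed.

Yes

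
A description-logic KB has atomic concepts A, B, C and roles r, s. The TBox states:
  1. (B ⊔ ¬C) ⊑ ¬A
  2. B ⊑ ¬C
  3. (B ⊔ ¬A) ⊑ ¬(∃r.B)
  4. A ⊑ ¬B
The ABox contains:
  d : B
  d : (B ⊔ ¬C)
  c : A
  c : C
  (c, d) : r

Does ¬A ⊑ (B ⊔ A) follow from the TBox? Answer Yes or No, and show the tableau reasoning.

No

1. ¬A ⊑ (B ⊔ A)  ⇔  (¬A ⊓ (¬B ⊓ ¬A)) unsat w.r.t. T
   open: L(x₀) ⊇ {¬A, ¬B, ∀r.¬B}
2. Hence ¬A ⊑ (B ⊔ A): not entailed.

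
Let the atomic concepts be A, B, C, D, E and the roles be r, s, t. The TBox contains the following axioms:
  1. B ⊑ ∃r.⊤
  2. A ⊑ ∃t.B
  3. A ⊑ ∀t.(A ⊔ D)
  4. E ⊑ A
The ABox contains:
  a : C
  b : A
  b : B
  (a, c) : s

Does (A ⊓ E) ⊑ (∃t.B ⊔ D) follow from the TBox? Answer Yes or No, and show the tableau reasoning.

1. (A ⊓ E) ⊑ (∃t.B ⊔ D)  ⇔  ((A ⊓ E) ⊓ (∀t.¬B ⊓ ¬D)) unsat w.r.t. T
   all branches close; clash {B, ¬B} at an ∃-successor
2. Hence (A ⊓ E) ⊑ (∃t.B ⊔ D): entailed.

Yes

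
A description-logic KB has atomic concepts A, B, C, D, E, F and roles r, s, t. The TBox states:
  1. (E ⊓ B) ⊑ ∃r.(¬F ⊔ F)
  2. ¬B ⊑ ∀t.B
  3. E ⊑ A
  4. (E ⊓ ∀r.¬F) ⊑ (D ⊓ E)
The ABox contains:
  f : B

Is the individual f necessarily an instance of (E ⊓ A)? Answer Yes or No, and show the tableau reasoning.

1. f : (E ⊓ A)?  L(f) = {B} ∪ {(¬E ⊔ ¬A)}
   open: L(f) ⊇ {B, ¬E} — f ∉ (E ⊓ A) possible
2. Hence f : (E ⊓ A): not entailed.

No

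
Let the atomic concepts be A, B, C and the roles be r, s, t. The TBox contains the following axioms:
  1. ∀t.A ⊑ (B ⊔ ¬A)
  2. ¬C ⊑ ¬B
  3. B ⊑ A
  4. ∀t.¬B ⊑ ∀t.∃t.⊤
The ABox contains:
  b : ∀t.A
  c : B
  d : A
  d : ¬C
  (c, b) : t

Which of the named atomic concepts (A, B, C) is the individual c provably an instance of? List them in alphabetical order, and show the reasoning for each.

1. c : A?  L(c) = {B} ∪ {¬A}
   clash {B, ¬B} at c — c ∈ A
2. c : B?  L(c) = {B} ∪ {¬B}
   clash {B, ¬B} at c — c ∈ B
3. c : C?  L(c) = {B} ∪ {¬C}
   clash {B, ¬B} at c — c ∈ C
4. Entailed for c: {A, B, C}

{A, B, C}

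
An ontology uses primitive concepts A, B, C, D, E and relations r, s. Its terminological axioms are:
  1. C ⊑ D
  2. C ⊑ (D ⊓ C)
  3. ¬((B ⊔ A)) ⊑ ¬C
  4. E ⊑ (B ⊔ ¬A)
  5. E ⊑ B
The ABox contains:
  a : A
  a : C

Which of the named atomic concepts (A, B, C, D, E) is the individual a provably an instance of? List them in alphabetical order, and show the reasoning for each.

{A, C, D}

1. a : A?  L(a) = {A, C} ∪ {¬A}
   clash {A, ¬A} at a — a ∈ A
2. a : B?  L(a) = {A, C} ∪ {¬B}
   apply at a: C⊑D; C⊑(D ⊓ C)
   open: L(a) ⊇ {A, C, D, ¬B, ¬E} — a ∉ B possible
3. a : C?  L(a) = {A, C} ∪ {¬C}
   clash {C, ¬C} at a — a ∈ C
4. a : D?  L(a) = {A, C} ∪ {¬D}
   clash {C, ¬C} at a — a ∈ D
5. a : E?  L(a) = {A, C} ∪ {¬E}
   apply at a: C⊑D; C⊑(D ⊓ C)
   open: L(a) ⊇ {A, C, D, ¬E} — a ∉ E possible
6. Entailed for a: {A, C, D}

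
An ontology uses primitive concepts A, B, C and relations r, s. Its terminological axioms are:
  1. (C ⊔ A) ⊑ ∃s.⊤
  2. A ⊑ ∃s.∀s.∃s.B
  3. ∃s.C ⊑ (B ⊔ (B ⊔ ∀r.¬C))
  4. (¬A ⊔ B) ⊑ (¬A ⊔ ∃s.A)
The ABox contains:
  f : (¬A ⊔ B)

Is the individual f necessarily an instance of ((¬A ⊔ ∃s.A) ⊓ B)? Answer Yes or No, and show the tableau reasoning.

1. f : ((¬A ⊔ ∃s.A) ⊓ B)?  L(f) = {(¬A ⊔ B)} ∪ {((A ⊓ ∀s.¬A) ⊔ ¬B)}
   apply at f: (¬A ⊔ B)⊑(¬A ⊔ ∃s.A)
   open: L(f) ⊇ {¬A, ¬B, ¬C, ∀s.¬C} — f ∉ ((¬A ⊔ ∃s.A) ⊓ B) possible
2. Hence f : ((¬A ⊔ ∃s.A) ⊓ B): not entailed.

No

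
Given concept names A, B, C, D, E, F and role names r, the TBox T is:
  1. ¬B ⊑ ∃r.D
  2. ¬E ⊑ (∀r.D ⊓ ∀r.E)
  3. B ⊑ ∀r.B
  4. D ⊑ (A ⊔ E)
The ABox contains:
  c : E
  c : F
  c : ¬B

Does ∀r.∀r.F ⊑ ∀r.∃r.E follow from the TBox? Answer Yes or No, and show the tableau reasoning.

No

1. ∀r.∀r.F ⊑ ∀r.∃r.E  ⇔  (∀r.∀r.F ⊓ ∃r.∀r.¬E) unsat w.r.t. T
   open: L(x₀) ⊇ {B, E, ¬D, ∀r.B, ∀r.∀r.F, …} (+ ∃-successors)
2. Hence ∀r.∀r.F ⊑ ∀r.∃r.E: not entailed.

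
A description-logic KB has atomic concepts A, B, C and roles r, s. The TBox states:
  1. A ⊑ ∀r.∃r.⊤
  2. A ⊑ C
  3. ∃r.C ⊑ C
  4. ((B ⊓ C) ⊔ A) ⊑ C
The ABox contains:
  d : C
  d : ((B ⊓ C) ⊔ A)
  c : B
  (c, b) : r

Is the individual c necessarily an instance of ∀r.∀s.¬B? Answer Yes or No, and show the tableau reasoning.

No

1. c : ∀r.∀s.¬B?  L(c) = {B} ∪ {∃r.∃s.B}
   open: L(c) ⊇ {B, ¬A, ¬C, ∀r.¬C, ∃r.∃s.B} (+ ∃-successors) — c ∉ ∀r.∀s.¬B possible
2. Hence c : ∀r.∀s.¬B: not entailed.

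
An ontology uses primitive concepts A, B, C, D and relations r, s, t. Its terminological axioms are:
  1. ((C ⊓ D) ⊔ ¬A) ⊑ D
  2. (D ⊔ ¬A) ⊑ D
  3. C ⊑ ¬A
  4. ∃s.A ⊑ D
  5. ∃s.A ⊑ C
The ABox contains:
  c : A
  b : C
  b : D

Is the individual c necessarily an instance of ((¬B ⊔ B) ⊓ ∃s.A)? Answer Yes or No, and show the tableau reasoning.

No

1. c : ((¬B ⊔ B) ⊓ ∃s.A)?  L(c) = {A} ∪ {((B ⊓ ¬B) ⊔ ∀s.¬A)}
   open: L(c) ⊇ {A, ¬C, ¬D, ∀s.¬A} — c ∉ ((¬B ⊔ B) ⊓ ∃s.A) possible
2. Hence c : ((¬B ⊔ B) ⊓ ∃s.A): not entailed.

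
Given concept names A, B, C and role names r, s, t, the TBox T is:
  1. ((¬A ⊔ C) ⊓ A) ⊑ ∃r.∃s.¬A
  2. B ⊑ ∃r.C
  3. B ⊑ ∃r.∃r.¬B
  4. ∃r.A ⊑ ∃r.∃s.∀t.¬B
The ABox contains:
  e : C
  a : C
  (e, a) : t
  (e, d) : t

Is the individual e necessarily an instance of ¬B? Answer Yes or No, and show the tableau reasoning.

No

1. e : ¬B?  L(e) = {C} ∪ {B}
   apply at e: B⊑∃r.C; B⊑∃r.∃r.¬B
   open: L(e) ⊇ {B, C, ¬A, ∀r.¬A, ∃r.C, …} (+ ∃-successors) — e ∉ ¬B possible
2. Hence e : ¬B: not entailed.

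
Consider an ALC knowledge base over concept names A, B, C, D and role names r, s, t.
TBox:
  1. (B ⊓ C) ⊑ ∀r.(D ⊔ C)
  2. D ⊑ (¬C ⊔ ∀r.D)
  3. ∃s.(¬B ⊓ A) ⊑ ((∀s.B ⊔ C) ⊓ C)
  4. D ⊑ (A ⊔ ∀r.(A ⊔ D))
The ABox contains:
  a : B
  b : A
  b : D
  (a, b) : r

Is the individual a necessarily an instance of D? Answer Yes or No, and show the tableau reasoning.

No

1. a : D?  L(a) = {B} ∪ {¬D}
   open: L(a) ⊇ {B, ¬C, ¬D, ∀s.(B ⊔ ¬A)} — a ∉ D possible
2. Hence a : D: not entailed.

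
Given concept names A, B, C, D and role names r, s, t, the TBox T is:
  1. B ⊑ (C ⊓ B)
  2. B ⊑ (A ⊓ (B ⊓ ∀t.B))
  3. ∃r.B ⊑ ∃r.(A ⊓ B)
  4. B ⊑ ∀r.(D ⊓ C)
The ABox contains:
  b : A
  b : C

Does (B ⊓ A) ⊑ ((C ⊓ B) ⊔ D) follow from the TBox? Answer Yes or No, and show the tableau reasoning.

1. (B ⊓ A) ⊑ ((C ⊓ B) ⊔ D)  ⇔  ((B ⊓ A) ⊓ ((¬C ⊔ ¬B) ⊓ ¬D)) unsat w.r.t. T
   all branches close; clash {B, ¬B} at x₀
2. Hence (B ⊓ A) ⊑ ((C ⊓ B) ⊔ D): entailed.

Yes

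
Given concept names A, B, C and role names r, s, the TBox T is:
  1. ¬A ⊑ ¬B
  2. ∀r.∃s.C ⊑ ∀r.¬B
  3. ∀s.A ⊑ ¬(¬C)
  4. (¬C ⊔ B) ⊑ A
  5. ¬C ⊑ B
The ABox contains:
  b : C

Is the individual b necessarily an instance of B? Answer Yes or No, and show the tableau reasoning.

1. b : B?  L(b) = {C} ∪ {¬B}
   open: L(b) ⊇ {C, ¬B, ∃r.∀s.¬C} (+ ∃-successors) — b ∉ B possible
2. Hence b : B: not entailed.

No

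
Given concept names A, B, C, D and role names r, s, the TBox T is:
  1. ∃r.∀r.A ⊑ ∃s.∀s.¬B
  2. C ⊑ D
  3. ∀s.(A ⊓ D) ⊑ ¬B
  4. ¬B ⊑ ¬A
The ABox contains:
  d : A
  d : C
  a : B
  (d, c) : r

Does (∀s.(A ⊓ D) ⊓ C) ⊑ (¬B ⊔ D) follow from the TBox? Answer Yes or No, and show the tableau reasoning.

1. (∀s.(A ⊓ D) ⊓ C) ⊑ (¬B ⊔ D)  ⇔  ((∀s.(A ⊓ D) ⊓ C) ⊓ (B ⊓ ¬D)) unsat w.r.t. T
   all branches close; clash {D, ¬D} at x₀
2. Hence (∀s.(A ⊓ D) ⊓ C) ⊑ (¬B ⊔ D): entailed.

Yes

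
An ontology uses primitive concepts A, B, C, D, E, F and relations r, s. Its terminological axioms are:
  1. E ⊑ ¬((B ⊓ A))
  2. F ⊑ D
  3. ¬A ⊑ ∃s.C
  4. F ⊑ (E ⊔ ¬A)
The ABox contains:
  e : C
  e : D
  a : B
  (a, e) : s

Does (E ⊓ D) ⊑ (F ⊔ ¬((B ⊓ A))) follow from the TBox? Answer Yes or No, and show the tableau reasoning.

Yes

1. (E ⊓ D) ⊑ (F ⊔ ¬((B ⊓ A)))  ⇔  ((E ⊓ D) ⊓ (¬F ⊓ (B ⊓ A))) unsat w.r.t. T
   all branches close; clash {A, ¬A} at x₀
2. Hence (E ⊓ D) ⊑ (F ⊔ ¬((B ⊓ A))): entailed.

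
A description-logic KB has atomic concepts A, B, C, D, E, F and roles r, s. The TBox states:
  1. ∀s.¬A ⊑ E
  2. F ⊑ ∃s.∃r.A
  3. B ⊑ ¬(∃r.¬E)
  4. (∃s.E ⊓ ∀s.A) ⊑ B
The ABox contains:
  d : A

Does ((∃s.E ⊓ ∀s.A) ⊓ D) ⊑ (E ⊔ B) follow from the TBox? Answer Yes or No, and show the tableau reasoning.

Yes

1. ((∃s.E ⊓ ∀s.A) ⊓ D) ⊑ (E ⊔ B)  ⇔  (((∃s.E ⊓ ∀s.A) ⊓ D) ⊓ (¬E ⊓ ¬B)) unsat w.r.t. T
   all branches close; clash {E, ¬E} at x₀
2. Hence ((∃s.E ⊓ ∀s.A) ⊓ D) ⊑ (E ⊔ B): entailed.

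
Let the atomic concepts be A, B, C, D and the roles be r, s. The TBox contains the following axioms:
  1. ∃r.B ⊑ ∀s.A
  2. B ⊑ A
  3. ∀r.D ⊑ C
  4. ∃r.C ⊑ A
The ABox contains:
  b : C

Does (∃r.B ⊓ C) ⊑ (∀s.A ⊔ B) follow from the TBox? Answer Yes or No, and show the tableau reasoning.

Yes

1. (∃r.B ⊓ C) ⊑ (∀s.A ⊔ B)  ⇔  ((∃r.B ⊓ C) ⊓ (∃s.¬A ⊓ ¬B)) unsat w.r.t. T
   all branches close; clash {A, ¬A} at an ∃-successor
2. Hence (∃r.B ⊓ C) ⊑ (∀s.A ⊔ B): entailed.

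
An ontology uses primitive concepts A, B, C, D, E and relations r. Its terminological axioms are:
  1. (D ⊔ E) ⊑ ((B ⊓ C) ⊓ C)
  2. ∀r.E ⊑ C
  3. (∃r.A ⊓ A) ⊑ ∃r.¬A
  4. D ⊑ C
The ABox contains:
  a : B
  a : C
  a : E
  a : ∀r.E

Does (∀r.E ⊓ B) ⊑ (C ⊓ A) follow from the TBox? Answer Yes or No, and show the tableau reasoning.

1. (∀r.E ⊓ B) ⊑ (C ⊓ A)  ⇔  ((∀r.E ⊓ B) ⊓ (¬C ⊔ ¬A)) unsat w.r.t. T
   apply at x₀: ∀r.E⊑C
   open: L(x₀) ⊇ {B, C, ¬A, ¬D, ¬E, …}
2. Hence (∀r.E ⊓ B) ⊑ (C ⊓ A): not entailed.

No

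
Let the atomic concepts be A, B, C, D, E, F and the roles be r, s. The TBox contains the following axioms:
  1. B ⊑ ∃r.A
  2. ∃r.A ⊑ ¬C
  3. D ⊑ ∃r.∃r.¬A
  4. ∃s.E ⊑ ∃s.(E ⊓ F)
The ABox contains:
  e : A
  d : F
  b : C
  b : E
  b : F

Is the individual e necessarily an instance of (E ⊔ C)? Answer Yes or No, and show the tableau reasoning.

No

1. e : (E ⊔ C)?  L(e) = {A} ∪ {(¬E ⊓ ¬C)}
   open: L(e) ⊇ {A, ¬B, ¬C, ¬D, ¬E, …} — e ∉ (E ⊔ C) possible
2. Hence e : (E ⊔ C): not entailed.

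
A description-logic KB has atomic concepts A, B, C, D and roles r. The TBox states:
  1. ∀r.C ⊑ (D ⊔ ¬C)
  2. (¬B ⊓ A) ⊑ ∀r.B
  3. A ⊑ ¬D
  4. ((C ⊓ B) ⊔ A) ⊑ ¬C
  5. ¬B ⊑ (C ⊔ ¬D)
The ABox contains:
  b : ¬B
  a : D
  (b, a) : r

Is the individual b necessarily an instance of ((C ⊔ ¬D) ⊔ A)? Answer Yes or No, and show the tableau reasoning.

1. b : ((C ⊔ ¬D) ⊔ A)?  L(b) = {¬B} ∪ {((¬C ⊓ D) ⊓ ¬A)}
   clash {D, ¬D} at b — b ∈ ((C ⊔ ¬D) ⊔ A)
2. Hence b : ((C ⊔ ¬D) ⊔ A): entailed.

Yes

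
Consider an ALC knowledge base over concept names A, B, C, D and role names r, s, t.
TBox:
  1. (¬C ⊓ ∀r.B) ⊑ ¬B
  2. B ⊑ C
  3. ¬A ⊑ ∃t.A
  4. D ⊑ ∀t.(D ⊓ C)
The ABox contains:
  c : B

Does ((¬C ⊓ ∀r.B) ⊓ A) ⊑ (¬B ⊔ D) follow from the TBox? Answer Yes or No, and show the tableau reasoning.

1. ((¬C ⊓ ∀r.B) ⊓ A) ⊑ (¬B ⊔ D)  ⇔  (((¬C ⊓ ∀r.B) ⊓ A) ⊓ (B ⊓ ¬D)) unsat w.r.t. T
   all branches close; clash {C, ¬C} at x₀
2. Hence ((¬C ⊓ ∀r.B) ⊓ A) ⊑ (¬B ⊔ D): entailed.

Yes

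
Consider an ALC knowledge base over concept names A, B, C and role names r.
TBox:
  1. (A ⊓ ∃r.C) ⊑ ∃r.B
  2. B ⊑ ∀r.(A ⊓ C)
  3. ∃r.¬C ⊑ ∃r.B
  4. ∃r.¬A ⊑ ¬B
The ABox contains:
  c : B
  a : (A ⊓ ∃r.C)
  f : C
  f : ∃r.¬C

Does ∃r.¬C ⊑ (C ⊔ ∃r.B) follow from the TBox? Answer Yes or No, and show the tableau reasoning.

1. ∃r.¬C ⊑ (C ⊔ ∃r.B)  ⇔  (∃r.¬C ⊓ (¬C ⊓ ∀r.¬B)) unsat w.r.t. T
   all branches close; clash {B, ¬B} at an ∃-successor
2. Hence ∃r.¬C ⊑ (C ⊔ ∃r.B): entailed.

Yes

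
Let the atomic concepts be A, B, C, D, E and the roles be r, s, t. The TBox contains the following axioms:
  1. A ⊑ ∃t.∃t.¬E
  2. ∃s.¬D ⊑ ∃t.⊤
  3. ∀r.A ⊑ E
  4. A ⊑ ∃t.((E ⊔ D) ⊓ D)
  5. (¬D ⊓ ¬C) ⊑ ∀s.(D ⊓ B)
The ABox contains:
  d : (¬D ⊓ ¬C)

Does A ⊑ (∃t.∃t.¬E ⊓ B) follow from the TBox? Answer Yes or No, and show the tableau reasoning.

No

1. A ⊑ (∃t.∃t.¬E ⊓ B)  ⇔  (A ⊓ (∀t.∀t.E ⊔ ¬B)) unsat w.r.t. T
   apply at x₀: A⊑∃t.∃t.¬E; A⊑∃t.((E ⊔ D) ⊓ D)
   open: L(x₀) ⊇ {A, D, ¬B, ∀s.D, ∃r.¬A, …} (+ ∃-successors)
2. Hence A ⊑ (∃t.∃t.¬E ⊓ B): not entailed.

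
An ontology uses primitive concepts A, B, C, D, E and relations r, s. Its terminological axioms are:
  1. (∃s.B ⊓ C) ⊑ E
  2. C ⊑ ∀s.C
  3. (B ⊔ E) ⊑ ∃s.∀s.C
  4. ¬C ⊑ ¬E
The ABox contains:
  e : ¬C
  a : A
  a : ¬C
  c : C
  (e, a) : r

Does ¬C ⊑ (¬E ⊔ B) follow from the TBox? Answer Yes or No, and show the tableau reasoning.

Yes

1. ¬C ⊑ (¬E ⊔ B)  ⇔  (¬C ⊓ (E ⊓ ¬B)) unsat w.r.t. T
   all branches close; clash {E, ¬E} at x₀
2. Hence ¬C ⊑ (¬E ⊔ B): entailed.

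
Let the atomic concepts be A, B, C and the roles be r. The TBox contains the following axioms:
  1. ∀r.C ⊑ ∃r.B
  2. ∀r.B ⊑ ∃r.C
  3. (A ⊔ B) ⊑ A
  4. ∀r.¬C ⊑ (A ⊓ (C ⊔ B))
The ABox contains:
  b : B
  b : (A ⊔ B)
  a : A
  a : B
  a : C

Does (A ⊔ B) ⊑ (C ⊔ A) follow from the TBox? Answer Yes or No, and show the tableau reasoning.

1. (A ⊔ B) ⊑ (C ⊔ A)  ⇔  ((A ⊔ B) ⊓ (¬C ⊓ ¬A)) unsat w.r.t. T
   all branches close; clash {A, ¬A} at x₀
2. Hence (A ⊔ B) ⊑ (C ⊔ A): entailed.

Yes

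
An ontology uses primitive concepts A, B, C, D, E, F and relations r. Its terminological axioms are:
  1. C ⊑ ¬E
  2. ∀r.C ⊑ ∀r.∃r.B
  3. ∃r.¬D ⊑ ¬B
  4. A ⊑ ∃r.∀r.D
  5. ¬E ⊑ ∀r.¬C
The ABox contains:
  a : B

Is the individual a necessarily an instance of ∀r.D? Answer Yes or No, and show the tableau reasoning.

Yes

1. a : ∀r.D?  L(a) = {B} ∪ {∃r.¬D}
   clash {B, ¬B} at a — a ∈ ∀r.D
2. Hence a : ∀r.D: entailed.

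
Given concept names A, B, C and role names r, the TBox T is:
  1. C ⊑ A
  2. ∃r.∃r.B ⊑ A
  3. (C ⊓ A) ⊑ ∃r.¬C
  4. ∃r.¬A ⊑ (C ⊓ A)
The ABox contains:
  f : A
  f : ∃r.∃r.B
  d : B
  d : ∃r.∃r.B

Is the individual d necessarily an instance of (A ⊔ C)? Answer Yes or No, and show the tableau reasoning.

1. d : (A ⊔ C)?  L(d) = {B, ∃r.∃r.B} ∪ {(¬A ⊓ ¬C)}
   clash {A, ¬A} at d — d ∈ (A ⊔ C)
2. Hence d : (A ⊔ C): entailed.

Yes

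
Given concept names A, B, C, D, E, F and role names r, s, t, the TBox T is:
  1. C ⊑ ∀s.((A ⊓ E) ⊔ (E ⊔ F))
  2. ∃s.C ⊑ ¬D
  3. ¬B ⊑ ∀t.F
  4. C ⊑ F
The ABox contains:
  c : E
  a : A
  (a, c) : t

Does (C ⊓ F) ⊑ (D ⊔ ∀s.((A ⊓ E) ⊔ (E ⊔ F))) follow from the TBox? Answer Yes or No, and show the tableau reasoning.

Yes

1. (C ⊓ F) ⊑ (D ⊔ ∀s.((A ⊓ E) ⊔ (E ⊔ F)))  ⇔  ((C ⊓ F) ⊓ (¬D ⊓ ∃s.((¬A ⊔ ¬E) ⊓ (¬E ⊓ ¬F)))) unsat w.r.t. T
   all branches close; clash {F, ¬F} at an ∃-successor
2. Hence (C ⊓ F) ⊑ (D ⊔ ∀s.((A ⊓ E) ⊔ (E ⊔ F))): entailed.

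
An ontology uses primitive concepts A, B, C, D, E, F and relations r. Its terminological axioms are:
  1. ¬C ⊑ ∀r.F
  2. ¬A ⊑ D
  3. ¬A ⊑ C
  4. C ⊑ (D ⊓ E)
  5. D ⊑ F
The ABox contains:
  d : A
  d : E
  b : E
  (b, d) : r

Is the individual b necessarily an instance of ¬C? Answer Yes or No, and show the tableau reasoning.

No

1. b : ¬C?  L(b) = {E} ∪ {C}
   apply at b: C⊑(D ⊓ E)
   open: L(b) ⊇ {A, C, D, E, F} — b ∉ ¬C possible
2. Hence b : ¬C: not entailed.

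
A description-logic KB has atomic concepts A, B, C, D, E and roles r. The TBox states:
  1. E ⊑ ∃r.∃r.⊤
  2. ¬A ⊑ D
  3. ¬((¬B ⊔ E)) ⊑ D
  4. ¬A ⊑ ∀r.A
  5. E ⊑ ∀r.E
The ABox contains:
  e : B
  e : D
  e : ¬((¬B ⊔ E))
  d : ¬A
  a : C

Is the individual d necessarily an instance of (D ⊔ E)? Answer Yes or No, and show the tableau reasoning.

Yes

1. d : (D ⊔ E)?  L(d) = {¬A} ∪ {(¬D ⊓ ¬E)}
   clash {D, ¬D} at d — d ∈ (D ⊔ E)
2. Hence d : (D ⊔ E): entailed.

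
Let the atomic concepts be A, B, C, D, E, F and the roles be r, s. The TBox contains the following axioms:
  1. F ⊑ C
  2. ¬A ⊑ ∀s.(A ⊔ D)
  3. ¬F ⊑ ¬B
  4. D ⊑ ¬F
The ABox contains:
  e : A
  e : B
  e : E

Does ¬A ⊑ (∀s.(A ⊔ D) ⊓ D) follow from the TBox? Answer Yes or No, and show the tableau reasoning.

1. ¬A ⊑ (∀s.(A ⊔ D) ⊓ D)  ⇔  (¬A ⊓ (∃s.(¬A ⊓ ¬D) ⊔ ¬D)) unsat w.r.t. T
   apply at x₀: ¬A⊑∀s.(A ⊔ D)
   open: L(x₀) ⊇ {C, F, ¬A, ¬D, ∀s.(A ⊔ D)}
2. Hence ¬A ⊑ (∀s.(A ⊔ D) ⊓ D): not entailed.

No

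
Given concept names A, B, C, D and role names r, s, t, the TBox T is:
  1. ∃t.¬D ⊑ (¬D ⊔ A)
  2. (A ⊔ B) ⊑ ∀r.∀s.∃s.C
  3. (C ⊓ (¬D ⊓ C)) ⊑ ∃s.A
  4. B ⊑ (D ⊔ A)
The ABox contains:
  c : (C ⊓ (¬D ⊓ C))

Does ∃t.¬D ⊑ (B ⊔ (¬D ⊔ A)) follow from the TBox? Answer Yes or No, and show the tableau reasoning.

Yes

1. ∃t.¬D ⊑ (B ⊔ (¬D ⊔ A))  ⇔  (∃t.¬D ⊓ (¬B ⊓ (D ⊓ ¬A))) unsat w.r.t. T
   all branches close; clash {A, ¬A} at x₀
2. Hence ∃t.¬D ⊑ (B ⊔ (¬D ⊔ A)): entailed.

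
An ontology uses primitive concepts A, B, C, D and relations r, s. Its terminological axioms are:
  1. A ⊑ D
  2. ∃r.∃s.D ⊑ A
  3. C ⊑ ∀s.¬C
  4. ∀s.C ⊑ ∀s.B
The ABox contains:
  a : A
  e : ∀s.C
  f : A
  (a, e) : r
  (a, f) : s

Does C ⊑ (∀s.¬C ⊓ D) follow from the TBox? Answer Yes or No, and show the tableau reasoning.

1. C ⊑ (∀s.¬C ⊓ D)  ⇔  (C ⊓ (∃s.C ⊔ ¬D)) unsat w.r.t. T
   apply at x₀: C⊑∀s.¬C
   open: L(x₀) ⊇ {C, ¬A, ¬D, ∀r.∀s.¬D, ∀s.¬C, …} (+ ∃-successors)
2. Hence C ⊑ (∀s.¬C ⊓ D): not entailed.

No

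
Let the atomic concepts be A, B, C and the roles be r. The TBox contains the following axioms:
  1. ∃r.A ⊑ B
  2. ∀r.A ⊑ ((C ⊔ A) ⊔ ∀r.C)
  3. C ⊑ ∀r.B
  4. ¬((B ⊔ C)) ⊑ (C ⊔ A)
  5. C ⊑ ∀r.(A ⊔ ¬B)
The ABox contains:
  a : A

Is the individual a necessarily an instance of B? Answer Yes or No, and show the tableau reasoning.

No

1. a : B?  L(a) = {A} ∪ {¬B}
   open: L(a) ⊇ {A, C, ¬B, ∀r.(A ⊔ ¬B), ∀r.B, …} — a ∉ B possible
2. Hence a : B: not entailed.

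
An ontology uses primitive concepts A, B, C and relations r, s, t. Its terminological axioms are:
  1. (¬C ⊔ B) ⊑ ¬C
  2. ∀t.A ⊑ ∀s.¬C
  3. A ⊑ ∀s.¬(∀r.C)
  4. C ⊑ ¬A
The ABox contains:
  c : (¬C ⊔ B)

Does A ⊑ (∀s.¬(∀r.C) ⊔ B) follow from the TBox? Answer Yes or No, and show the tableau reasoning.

1. A ⊑ (∀s.¬(∀r.C) ⊔ B)  ⇔  (A ⊓ (∃s.∀r.C ⊓ ¬B)) unsat w.r.t. T
   all branches close; clash {A, ¬A} at x₀
2. Hence A ⊑ (∀s.¬(∀r.C) ⊔ B): entailed.

Yes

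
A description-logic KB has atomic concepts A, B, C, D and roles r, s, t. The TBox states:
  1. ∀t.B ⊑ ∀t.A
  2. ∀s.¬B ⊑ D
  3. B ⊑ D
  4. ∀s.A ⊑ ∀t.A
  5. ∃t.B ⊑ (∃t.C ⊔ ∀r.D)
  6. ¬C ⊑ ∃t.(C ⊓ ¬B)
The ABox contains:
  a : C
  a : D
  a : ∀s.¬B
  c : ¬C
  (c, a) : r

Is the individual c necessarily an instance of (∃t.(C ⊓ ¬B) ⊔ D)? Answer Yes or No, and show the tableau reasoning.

Yes

1. c : (∃t.(C ⊓ ¬B) ⊔ D)?  L(c) = {¬C} ∪ {(∀t.(¬C ⊔ B) ⊓ ¬D)}
   clash {D, ¬D} at c — c ∈ (∃t.(C ⊓ ¬B) ⊔ D)
2. Hence c : (∃t.(C ⊓ ¬B) ⊔ D): entailed.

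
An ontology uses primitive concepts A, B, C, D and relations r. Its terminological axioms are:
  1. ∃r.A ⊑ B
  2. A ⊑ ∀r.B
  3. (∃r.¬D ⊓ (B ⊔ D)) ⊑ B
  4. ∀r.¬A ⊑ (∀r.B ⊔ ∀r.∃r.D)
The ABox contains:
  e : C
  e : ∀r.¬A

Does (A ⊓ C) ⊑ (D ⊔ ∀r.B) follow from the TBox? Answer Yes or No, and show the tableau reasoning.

1. (A ⊓ C) ⊑ (D ⊔ ∀r.B)  ⇔  ((A ⊓ C) ⊓ (¬D ⊓ ∃r.¬B)) unsat w.r.t. T
   all branches close; clash {B, ¬B} at an ∃-successor
2. Hence (A ⊓ C) ⊑ (D ⊔ ∀r.B): entailed.

Yes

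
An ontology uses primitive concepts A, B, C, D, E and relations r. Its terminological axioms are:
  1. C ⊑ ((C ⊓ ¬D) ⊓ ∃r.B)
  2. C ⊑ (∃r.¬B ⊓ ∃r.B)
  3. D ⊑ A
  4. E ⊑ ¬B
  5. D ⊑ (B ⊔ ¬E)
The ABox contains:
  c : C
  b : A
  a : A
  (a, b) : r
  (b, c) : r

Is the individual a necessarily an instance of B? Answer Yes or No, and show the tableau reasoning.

No

1. a : B?  L(a) = {A} ∪ {¬B}
   open: L(a) ⊇ {A, ¬B, ¬C, ¬D} — a ∉ B possible
2. Hence a : B: not entailed.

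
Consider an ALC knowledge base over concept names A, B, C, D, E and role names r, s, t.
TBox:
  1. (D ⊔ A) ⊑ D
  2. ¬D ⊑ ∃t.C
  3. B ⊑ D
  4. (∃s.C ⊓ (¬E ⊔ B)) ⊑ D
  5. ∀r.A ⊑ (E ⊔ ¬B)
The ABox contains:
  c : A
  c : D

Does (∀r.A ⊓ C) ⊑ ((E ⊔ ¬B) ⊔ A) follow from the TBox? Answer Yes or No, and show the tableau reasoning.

1. (∀r.A ⊓ C) ⊑ ((E ⊔ ¬B) ⊔ A)  ⇔  ((∀r.A ⊓ C) ⊓ ((¬E ⊓ B) ⊓ ¬A)) unsat w.r.t. T
   all branches close; clash {B, ¬B} at x₀
2. Hence (∀r.A ⊓ C) ⊑ ((E ⊔ ¬B) ⊔ A): entailed.

Yes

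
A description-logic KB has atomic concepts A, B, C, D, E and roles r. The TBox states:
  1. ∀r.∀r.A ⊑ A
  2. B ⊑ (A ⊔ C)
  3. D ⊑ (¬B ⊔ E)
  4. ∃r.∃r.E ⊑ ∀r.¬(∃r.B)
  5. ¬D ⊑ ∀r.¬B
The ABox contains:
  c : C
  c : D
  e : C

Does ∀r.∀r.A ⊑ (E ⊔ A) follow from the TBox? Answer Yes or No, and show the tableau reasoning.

1. ∀r.∀r.A ⊑ (E ⊔ A)  ⇔  (∀r.∀r.A ⊓ (¬E ⊓ ¬A)) unsat w.r.t. T
   all branches close; clash {E, ¬E} at x₀
2. Hence ∀r.∀r.A ⊑ (E ⊔ A): entailed.

Yes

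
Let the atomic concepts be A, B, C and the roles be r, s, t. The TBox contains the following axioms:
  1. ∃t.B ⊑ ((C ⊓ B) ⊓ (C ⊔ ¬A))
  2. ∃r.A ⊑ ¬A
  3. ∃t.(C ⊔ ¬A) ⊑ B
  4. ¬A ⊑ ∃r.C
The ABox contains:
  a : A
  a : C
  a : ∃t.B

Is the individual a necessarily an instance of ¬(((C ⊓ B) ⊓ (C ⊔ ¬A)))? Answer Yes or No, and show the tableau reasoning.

No

1. a : ¬(((C ⊓ B) ⊓ (C ⊔ ¬A)))?  L(a) = {A, C, ∃t.B} ∪ {((C ⊓ B) ⊓ (C ⊔ ¬A))}
   open: L(a) ⊇ {A, B, C, ∀r.¬A, ∃t.B} (+ ∃-successors) — a ∉ ¬(((C ⊓ B) ⊓ (C ⊔ ¬A))) possible
2. Hence a : ¬(((C ⊓ B) ⊓ (C ⊔ ¬A))): not entailed.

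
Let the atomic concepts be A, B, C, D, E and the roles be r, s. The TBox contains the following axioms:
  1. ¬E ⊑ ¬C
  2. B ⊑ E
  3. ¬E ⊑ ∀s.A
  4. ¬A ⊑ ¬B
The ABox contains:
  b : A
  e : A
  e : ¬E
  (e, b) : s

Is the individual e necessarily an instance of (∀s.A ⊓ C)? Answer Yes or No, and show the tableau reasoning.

No

1. e : (∀s.A ⊓ C)?  L(e) = {A, ¬E} ∪ {(∃s.¬A ⊔ ¬C)}
   apply at e: ¬E⊑¬C; ¬E⊑∀s.A
   open: L(e) ⊇ {A, ¬B, ¬C, ¬E, ∀s.A} — e ∉ (∀s.A ⊓ C) possible
2. Hence e : (∀s.A ⊓ C): not entailed.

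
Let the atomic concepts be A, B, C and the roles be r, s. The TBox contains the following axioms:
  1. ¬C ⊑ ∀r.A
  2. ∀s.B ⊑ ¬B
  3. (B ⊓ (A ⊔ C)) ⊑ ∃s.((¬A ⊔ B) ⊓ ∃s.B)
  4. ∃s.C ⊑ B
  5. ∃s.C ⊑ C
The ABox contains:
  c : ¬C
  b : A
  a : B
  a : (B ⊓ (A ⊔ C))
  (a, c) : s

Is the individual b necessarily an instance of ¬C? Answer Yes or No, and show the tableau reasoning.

1. b : ¬C?  L(b) = {A} ∪ {C}
   open: L(b) ⊇ {A, C, ¬B, ∀s.¬C, ∃s.¬B} (+ ∃-successors) — b ∉ ¬C possible
2. Hence b : ¬C: not entailed.

No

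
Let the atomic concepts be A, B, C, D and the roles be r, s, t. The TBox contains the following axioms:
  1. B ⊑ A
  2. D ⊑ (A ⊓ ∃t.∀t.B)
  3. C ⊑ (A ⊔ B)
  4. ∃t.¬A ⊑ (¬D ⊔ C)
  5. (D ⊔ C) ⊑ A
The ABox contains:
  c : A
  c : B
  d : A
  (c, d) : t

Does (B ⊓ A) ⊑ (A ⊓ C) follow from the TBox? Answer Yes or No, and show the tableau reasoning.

1. (B ⊓ A) ⊑ (A ⊓ C)  ⇔  ((B ⊓ A) ⊓ (¬A ⊔ ¬C)) unsat w.r.t. T
   open: L(x₀) ⊇ {A, B, ¬C, ¬D, ∀t.A}
2. Hence (B ⊓ A) ⊑ (A ⊓ C): not entailed.

No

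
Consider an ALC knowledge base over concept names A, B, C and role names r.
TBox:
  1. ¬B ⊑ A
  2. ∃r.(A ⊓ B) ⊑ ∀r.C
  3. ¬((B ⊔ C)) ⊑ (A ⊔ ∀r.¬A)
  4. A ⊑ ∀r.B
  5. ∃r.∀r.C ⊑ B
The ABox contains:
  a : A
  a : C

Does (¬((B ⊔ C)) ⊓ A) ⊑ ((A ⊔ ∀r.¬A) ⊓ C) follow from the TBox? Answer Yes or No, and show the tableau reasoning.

No

1. (¬((B ⊔ C)) ⊓ A) ⊑ ((A ⊔ ∀r.¬A) ⊓ C)  ⇔  (((¬B ⊓ ¬C) ⊓ A) ⊓ ((¬A ⊓ ∃r.A) ⊔ ¬C)) unsat w.r.t. T
   apply at x₀: ¬((B ⊔ C))⊑(A ⊔ ∀r.¬A); A⊑∀r.B
   open: L(x₀) ⊇ {A, ¬B, ¬C, ∀r.(¬A ⊔ ¬B), ∀r.B, …}
2. Hence (¬((B ⊔ C)) ⊓ A) ⊑ ((A ⊔ ∀r.¬A) ⊓ C): not entailed.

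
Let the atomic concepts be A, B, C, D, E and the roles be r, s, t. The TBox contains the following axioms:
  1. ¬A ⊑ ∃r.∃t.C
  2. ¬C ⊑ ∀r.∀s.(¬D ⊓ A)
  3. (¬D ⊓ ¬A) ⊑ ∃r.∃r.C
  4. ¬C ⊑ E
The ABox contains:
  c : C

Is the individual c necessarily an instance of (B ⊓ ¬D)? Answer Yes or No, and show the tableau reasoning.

1. c : (B ⊓ ¬D)?  L(c) = {C} ∪ {(¬B ⊔ D)}
   open: L(c) ⊇ {A, C, D, ¬B} — c ∉ (B ⊓ ¬D) possible
2. Hence c : (B ⊓ ¬D): not entailed.

No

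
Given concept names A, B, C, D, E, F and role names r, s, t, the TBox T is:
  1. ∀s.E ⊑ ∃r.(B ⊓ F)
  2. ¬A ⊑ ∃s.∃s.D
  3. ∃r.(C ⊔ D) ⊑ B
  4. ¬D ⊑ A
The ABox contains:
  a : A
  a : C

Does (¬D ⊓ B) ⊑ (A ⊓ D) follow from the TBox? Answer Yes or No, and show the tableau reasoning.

No

1. (¬D ⊓ B) ⊑ (A ⊓ D)  ⇔  ((¬D ⊓ B) ⊓ (¬A ⊔ ¬D)) unsat w.r.t. T
   apply at x₀: ¬D⊑A
   open: L(x₀) ⊇ {A, B, ¬D, ∃s.¬E} (+ ∃-successors)
2. Hence (¬D ⊓ B) ⊑ (A ⊓ D): not entailed.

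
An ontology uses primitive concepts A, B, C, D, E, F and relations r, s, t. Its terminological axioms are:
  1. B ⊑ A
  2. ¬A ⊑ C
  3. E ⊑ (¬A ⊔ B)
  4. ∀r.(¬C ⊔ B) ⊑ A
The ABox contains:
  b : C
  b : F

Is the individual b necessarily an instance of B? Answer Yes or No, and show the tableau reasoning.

1. b : B?  L(b) = {C, F} ∪ {¬B}
   open: L(b) ⊇ {C, F, ¬B, ¬E, ∃r.(C ⊓ ¬B)} (+ ∃-successors) — b ∉ B possible
2. Hence b : B: not entailed.

No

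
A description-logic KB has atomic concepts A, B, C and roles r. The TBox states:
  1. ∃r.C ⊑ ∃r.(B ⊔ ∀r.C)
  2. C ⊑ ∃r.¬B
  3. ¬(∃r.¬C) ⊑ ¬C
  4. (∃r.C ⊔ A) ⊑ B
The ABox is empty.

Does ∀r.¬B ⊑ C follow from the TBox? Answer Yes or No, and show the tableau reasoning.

No

1. ∀r.¬B ⊑ C  ⇔  (∀r.¬B ⊓ ¬C) unsat w.r.t. T
   open: L(x₀) ⊇ {¬A, ¬C, ∀r.¬B, ∀r.¬C}
2. Hence ∀r.¬B ⊑ C: not entailed.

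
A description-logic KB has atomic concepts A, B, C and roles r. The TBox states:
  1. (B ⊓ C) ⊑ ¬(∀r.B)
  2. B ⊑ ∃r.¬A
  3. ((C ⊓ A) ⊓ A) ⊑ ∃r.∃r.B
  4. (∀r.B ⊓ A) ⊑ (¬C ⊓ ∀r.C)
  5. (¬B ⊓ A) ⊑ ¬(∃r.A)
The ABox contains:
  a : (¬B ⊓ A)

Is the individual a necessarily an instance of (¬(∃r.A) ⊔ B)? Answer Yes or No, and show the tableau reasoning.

1. a : (¬(∃r.A) ⊔ B)?  L(a) = {(¬B ⊓ A)} ∪ {(∃r.A ⊓ ¬B)}
   clash {A, ¬A} at an ∃-successor — a ∈ (¬(∃r.A) ⊔ B)
2. Hence a : (¬(∃r.A) ⊔ B): entailed.

Yes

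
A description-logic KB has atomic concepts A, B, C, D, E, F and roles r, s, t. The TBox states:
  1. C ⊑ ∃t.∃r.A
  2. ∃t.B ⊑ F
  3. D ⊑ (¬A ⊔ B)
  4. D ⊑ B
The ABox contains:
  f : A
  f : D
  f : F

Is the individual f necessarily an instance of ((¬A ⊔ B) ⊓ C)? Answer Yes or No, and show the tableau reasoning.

No

1. f : ((¬A ⊔ B) ⊓ C)?  L(f) = {A, D, F} ∪ {((A ⊓ ¬B) ⊔ ¬C)}
   apply at f: D⊑(¬A ⊔ B); D⊑B
   open: L(f) ⊇ {A, B, D, F, ¬C} — f ∉ ((¬A ⊔ B) ⊓ C) possible
2. Hence f : ((¬A ⊔ B) ⊓ C): not entailed.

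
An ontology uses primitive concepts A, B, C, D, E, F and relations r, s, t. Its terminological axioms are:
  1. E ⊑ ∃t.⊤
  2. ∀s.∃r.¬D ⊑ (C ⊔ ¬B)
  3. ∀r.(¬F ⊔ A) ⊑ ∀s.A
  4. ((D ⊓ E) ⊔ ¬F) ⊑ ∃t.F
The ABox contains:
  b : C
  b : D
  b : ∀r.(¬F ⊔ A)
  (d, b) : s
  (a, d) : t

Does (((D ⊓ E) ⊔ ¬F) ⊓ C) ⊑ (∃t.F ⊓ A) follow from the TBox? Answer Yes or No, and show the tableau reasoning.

1. (((D ⊓ E) ⊔ ¬F) ⊓ C) ⊑ (∃t.F ⊓ A)  ⇔  ((((D ⊓ E) ⊔ ¬F) ⊓ C) ⊓ (∀t.¬F ⊔ ¬A)) unsat w.r.t. T
   apply at x₀: ((D ⊓ E) ⊔ ¬F)⊑∃t.F
   open: L(x₀) ⊇ {C, D, E, ¬A, ∃r.(F ⊓ ¬A), …} (+ ∃-successors)
2. Hence (((D ⊓ E) ⊔ ¬F) ⊓ C) ⊑ (∃t.F ⊓ A): not entailed.

No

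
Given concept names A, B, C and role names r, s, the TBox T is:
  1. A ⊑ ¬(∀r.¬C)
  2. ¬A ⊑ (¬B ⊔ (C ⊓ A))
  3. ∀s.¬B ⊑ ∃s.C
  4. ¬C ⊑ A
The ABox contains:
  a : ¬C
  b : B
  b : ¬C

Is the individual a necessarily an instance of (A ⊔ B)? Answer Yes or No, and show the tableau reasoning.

Yes

1. a : (A ⊔ B)?  L(a) = {¬C} ∪ {(¬A ⊓ ¬B)}
   clash {A, ¬A} at a — a ∈ (A ⊔ B)
2. Hence a : (A ⊔ B): entailed.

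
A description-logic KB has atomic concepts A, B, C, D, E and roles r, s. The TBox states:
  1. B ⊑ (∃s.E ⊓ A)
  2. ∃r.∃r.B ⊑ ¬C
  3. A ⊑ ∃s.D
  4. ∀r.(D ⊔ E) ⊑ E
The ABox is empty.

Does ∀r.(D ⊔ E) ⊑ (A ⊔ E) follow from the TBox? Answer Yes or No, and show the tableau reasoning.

Yes

1. ∀r.(D ⊔ E) ⊑ (A ⊔ E)  ⇔  (∀r.(D ⊔ E) ⊓ (¬A ⊓ ¬E)) unsat w.r.t. T
   all branches close; clash {A, ¬A} at x₀
2. Hence ∀r.(D ⊔ E) ⊑ (A ⊔ E): entailed.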